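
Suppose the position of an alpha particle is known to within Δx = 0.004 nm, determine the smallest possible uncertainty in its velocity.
1.984 km/s

Using the Heisenberg uncertainty principle and Δp = mΔv:
ΔxΔp ≥ ℏ/2
Δx(mΔv) ≥ ℏ/2

The minimum uncertainty in velocity is:
Δv_min = ℏ/(2mΔx)
Δv_min = (1.055e-34 J·s) / (2 × 6.645e-27 kg × 4.000e-12 m)
Δv_min = 1.984e+03 m/s = 1.984 km/s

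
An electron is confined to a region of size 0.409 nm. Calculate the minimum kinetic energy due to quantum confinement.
56.940 meV

Using the uncertainty principle:

1. Position uncertainty: Δx ≈ 4.090e-10 m
2. Minimum momentum uncertainty: Δp = ℏ/(2Δx) = 1.289e-25 kg·m/s
3. Minimum kinetic energy:
   KE = (Δp)²/(2m) = (1.289e-25)²/(2 × 9.109e-31 kg)
   KE = 9.123e-21 J = 56.940 meV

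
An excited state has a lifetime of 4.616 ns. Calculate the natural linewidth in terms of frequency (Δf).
17.239 MHz

Using the energy-time uncertainty principle and E = hf:
ΔEΔt ≥ ℏ/2
hΔf·Δt ≥ ℏ/2

The minimum frequency uncertainty is:
Δf = ℏ/(2hτ) = 1/(4πτ)
Δf = 1/(4π × 4.616e-09 s)
Δf = 1.724e+07 Hz = 17.239 MHz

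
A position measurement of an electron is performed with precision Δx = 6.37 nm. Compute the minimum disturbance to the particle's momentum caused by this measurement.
8.278 × 10^-27 kg·m/s

The uncertainty principle implies that measuring position disturbs momentum:
ΔxΔp ≥ ℏ/2

When we measure position with precision Δx, we necessarily introduce a momentum uncertainty:
Δp ≥ ℏ/(2Δx)
Δp_min = (1.055e-34 J·s) / (2 × 6.370e-09 m)
Δp_min = 8.278e-27 kg·m/s

The more precisely we measure position, the greater the momentum disturbance.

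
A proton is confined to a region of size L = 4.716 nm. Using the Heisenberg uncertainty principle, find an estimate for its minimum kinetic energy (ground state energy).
233.242 neV

Using the uncertainty principle to estimate ground state energy:

1. The position uncertainty is approximately the confinement size:
   Δx ≈ L = 4.716e-09 m

2. From ΔxΔp ≥ ℏ/2, the minimum momentum uncertainty is:
   Δp ≈ ℏ/(2L) = 1.118e-26 kg·m/s

3. The kinetic energy is approximately:
   KE ≈ (Δp)²/(2m) = (1.118e-26)²/(2 × 1.673e-27 kg)
   KE ≈ 3.737e-26 J = 233.242 neV

This is an order-of-magnitude estimate of the ground state energy.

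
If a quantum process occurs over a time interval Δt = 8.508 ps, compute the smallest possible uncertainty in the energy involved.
38.682 μeV

Using the energy-time uncertainty principle:
ΔEΔt ≥ ℏ/2

The minimum uncertainty in energy is:
ΔE_min = ℏ/(2Δt)
ΔE_min = (1.055e-34 J·s) / (2 × 8.508e-12 s)
ΔE_min = 6.198e-24 J = 38.682 μeV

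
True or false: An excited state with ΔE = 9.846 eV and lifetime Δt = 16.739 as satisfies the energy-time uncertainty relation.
No, it violates the uncertainty relation.

Calculate the product ΔEΔt:
ΔE = 9.846 eV = 1.578e-18 J
ΔEΔt = (1.578e-18 J) × (1.674e-17 s)
ΔEΔt = 2.641e-35 J·s

Compare to the minimum allowed value ℏ/2:
ℏ/2 = 5.273e-35 J·s

Since ΔEΔt = 2.641e-35 J·s < 5.273e-35 J·s = ℏ/2,
this violates the uncertainty relation.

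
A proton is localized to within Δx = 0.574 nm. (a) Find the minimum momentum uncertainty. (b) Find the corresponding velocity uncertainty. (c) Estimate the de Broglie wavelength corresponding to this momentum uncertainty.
(a) Δp_min = 9.186 × 10^-26 kg·m/s
(b) Δv_min = 54.921 m/s
(c) λ_dB = 7.213 nm

Step-by-step:

(a) From the uncertainty principle:
Δp_min = ℏ/(2Δx) = (1.055e-34 J·s)/(2 × 5.740e-10 m) = 9.186e-26 kg·m/s

(b) The velocity uncertainty:
Δv = Δp/m = (9.186e-26 kg·m/s)/(1.673e-27 kg) = 5.492e+01 m/s = 54.921 m/s

(c) The de Broglie wavelength for this momentum:
λ = h/p = (6.626e-34 J·s)/(9.186e-26 kg·m/s) = 7.213e-09 m = 7.213 nm

Note: The de Broglie wavelength is comparable to the localization size, as expected from wave-particle duality.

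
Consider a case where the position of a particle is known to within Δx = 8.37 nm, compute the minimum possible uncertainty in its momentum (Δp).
6.300 × 10^-27 kg·m/s

Using the Heisenberg uncertainty principle:
ΔxΔp ≥ ℏ/2

The minimum uncertainty in momentum is:
Δp_min = ℏ/(2Δx)
Δp_min = (1.055e-34 J·s) / (2 × 8.370e-09 m)
Δp_min = 6.300e-27 kg·m/s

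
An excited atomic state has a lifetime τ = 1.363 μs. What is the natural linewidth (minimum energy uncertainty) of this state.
241.457 peV

Using the energy-time uncertainty principle:
ΔEΔt ≥ ℏ/2

The lifetime τ represents the time uncertainty Δt.
The natural linewidth (minimum energy uncertainty) is:

ΔE = ℏ/(2τ)
ΔE = (1.055e-34 J·s) / (2 × 1.363e-06 s)
ΔE = 3.869e-29 J = 241.457 peV

This natural linewidth limits the precision of spectroscopic measurements.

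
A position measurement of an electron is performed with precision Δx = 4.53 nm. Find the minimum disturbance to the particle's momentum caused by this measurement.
1.164 × 10^-26 kg·m/s

The uncertainty principle implies that measuring position disturbs momentum:
ΔxΔp ≥ ℏ/2

When we measure position with precision Δx, we necessarily introduce a momentum uncertainty:
Δp ≥ ℏ/(2Δx)
Δp_min = (1.055e-34 J·s) / (2 × 4.530e-09 m)
Δp_min = 1.164e-26 kg·m/s

The more precisely we measure position, the greater the momentum disturbance.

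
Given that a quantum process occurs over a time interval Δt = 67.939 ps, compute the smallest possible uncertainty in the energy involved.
4.844 μeV

Using the energy-time uncertainty principle:
ΔEΔt ≥ ℏ/2

The minimum uncertainty in energy is:
ΔE_min = ℏ/(2Δt)
ΔE_min = (1.055e-34 J·s) / (2 × 6.794e-11 s)
ΔE_min = 7.761e-25 J = 4.844 μeV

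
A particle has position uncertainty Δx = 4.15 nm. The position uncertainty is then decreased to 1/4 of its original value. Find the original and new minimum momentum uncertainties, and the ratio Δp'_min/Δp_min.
Original Δp_min = 1.271 × 10^-26 kg·m/s; new Δp'_min = 5.082 × 10^-26 kg·m/s; ratio Δp'_min/Δp_min = 4.

From the uncertainty principle ΔxΔp ≥ ℏ/2, the minimum momentum uncertainty is Δp_min = ℏ/(2Δx).

Original (Δx = 4.15 nm = 4.150e-09 m):
Δp_min = (1.055e-34 J·s)/(2 × 4.150e-09 m) = 1.271e-26 kg·m/s

When Δx → (1/4)Δx:
Δp'_min = ℏ/(2 × (1/4)Δx) = 4 × ℏ/(2Δx) = 4 × Δp_min
Δp'_min = 4 × 1.271e-26 kg·m/s = 5.082e-26 kg·m/s

Since Δp_min ∝ 1/Δx, when Δx is decreased to 1/4 of its original value, Δp_min increases to 4 times its original value.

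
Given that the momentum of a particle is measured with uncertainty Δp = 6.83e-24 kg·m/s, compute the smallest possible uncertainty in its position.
7.720 pm

Using the Heisenberg uncertainty principle:
ΔxΔp ≥ ℏ/2

The minimum uncertainty in position is:
Δx_min = ℏ/(2Δp)
Δx_min = (1.055e-34 J·s) / (2 × 6.830e-24 kg·m/s)
Δx_min = 7.720e-12 m = 7.720 pm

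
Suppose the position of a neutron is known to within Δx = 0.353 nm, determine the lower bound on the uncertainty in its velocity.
89.182 m/s

Using the Heisenberg uncertainty principle and Δp = mΔv:
ΔxΔp ≥ ℏ/2
Δx(mΔv) ≥ ℏ/2

The minimum uncertainty in velocity is:
Δv_min = ℏ/(2mΔx)
Δv_min = (1.055e-34 J·s) / (2 × 1.675e-27 kg × 3.530e-10 m)
Δv_min = 8.918e+01 m/s = 89.182 m/s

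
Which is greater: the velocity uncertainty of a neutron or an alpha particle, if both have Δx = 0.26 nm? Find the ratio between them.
The neutron has the larger minimum velocity uncertainty, by a ratio of 4.0.

For both particles, Δp_min = ℏ/(2Δx) = 2.028e-25 kg·m/s (same for both).

The velocity uncertainty is Δv = Δp/m:
- neutron: Δv = 2.028e-25 / 1.675e-27 = 1.211e+02 m/s = 121.081 m/s
- alpha particle: Δv = 2.028e-25 / 6.645e-27 = 3.052e+01 m/s = 30.521 m/s

Ratio: 1.211e+02 / 3.052e+01 = 4.0

The lighter particle has larger velocity uncertainty because Δv ∝ 1/m.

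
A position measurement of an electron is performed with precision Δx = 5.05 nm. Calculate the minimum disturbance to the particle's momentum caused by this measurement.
1.044 × 10^-26 kg·m/s

The uncertainty principle implies that measuring position disturbs momentum:
ΔxΔp ≥ ℏ/2

When we measure position with precision Δx, we necessarily introduce a momentum uncertainty:
Δp ≥ ℏ/(2Δx)
Δp_min = (1.055e-34 J·s) / (2 × 5.050e-09 m)
Δp_min = 1.044e-26 kg·m/s

The more precisely we measure position, the greater the momentum disturbance.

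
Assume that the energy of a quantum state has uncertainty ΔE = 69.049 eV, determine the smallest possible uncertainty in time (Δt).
4.766 as

Using the energy-time uncertainty principle:
ΔEΔt ≥ ℏ/2

The minimum uncertainty in time is:
Δt_min = ℏ/(2ΔE)
Δt_min = (1.055e-34 J·s) / (2 × 1.106e-17 J)
Δt_min = 4.766e-18 s = 4.766 as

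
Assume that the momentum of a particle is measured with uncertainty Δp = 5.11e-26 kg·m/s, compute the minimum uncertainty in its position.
1.032 nm

Using the Heisenberg uncertainty principle:
ΔxΔp ≥ ℏ/2

The minimum uncertainty in position is:
Δx_min = ℏ/(2Δp)
Δx_min = (1.055e-34 J·s) / (2 × 5.110e-26 kg·m/s)
Δx_min = 1.032e-09 m = 1.032 nm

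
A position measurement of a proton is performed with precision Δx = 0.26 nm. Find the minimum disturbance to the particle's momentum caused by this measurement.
2.028 × 10^-25 kg·m/s

The uncertainty principle implies that measuring position disturbs momentum:
ΔxΔp ≥ ℏ/2

When we measure position with precision Δx, we necessarily introduce a momentum uncertainty:
Δp ≥ ℏ/(2Δx)
Δp_min = (1.055e-34 J·s) / (2 × 2.600e-10 m)
Δp_min = 2.028e-25 kg·m/s

The more precisely we measure position, the greater the momentum disturbance.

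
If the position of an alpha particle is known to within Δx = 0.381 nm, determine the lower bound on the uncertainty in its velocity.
20.828 m/s

Using the Heisenberg uncertainty principle and Δp = mΔv:
ΔxΔp ≥ ℏ/2
Δx(mΔv) ≥ ℏ/2

The minimum uncertainty in velocity is:
Δv_min = ℏ/(2mΔx)
Δv_min = (1.055e-34 J·s) / (2 × 6.645e-27 kg × 3.810e-10 m)
Δv_min = 2.083e+01 m/s = 20.828 m/s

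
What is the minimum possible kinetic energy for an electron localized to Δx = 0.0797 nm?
1.499 eV

Localizing a particle requires giving it sufficient momentum uncertainty:

1. From uncertainty principle: Δp ≥ ℏ/(2Δx)
   Δp_min = (1.055e-34 J·s) / (2 × 7.970e-11 m)
   Δp_min = 6.616e-25 kg·m/s

2. This momentum uncertainty corresponds to kinetic energy:
   KE ≈ (Δp)²/(2m) = (6.616e-25)²/(2 × 9.109e-31 kg)
   KE = 2.402e-19 J = 1.499 eV

Tighter localization requires more energy.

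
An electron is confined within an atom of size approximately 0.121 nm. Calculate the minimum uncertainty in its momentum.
4.358 × 10^-25 kg·m/s

Using the Heisenberg uncertainty principle:
ΔxΔp ≥ ℏ/2

With Δx ≈ L = 1.210e-10 m (the confinement size):
Δp_min = ℏ/(2Δx)
Δp_min = (1.055e-34 J·s) / (2 × 1.210e-10 m)
Δp_min = 4.358e-25 kg·m/s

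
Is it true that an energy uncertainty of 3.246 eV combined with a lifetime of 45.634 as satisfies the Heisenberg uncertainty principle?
No, it violates the uncertainty relation.

Calculate the product ΔEΔt:
ΔE = 3.246 eV = 5.201e-19 J
ΔEΔt = (5.201e-19 J) × (4.563e-17 s)
ΔEΔt = 2.373e-35 J·s

Compare to the minimum allowed value ℏ/2:
ℏ/2 = 5.273e-35 J·s

Since ΔEΔt = 2.373e-35 J·s < 5.273e-35 J·s = ℏ/2,
this violates the uncertainty relation.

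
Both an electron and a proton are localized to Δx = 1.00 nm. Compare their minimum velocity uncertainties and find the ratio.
The electron has the larger minimum velocity uncertainty, by a ratio of 1836.2.

For both particles, Δp_min = ℏ/(2Δx) = 5.273e-26 kg·m/s (same for both).

The velocity uncertainty is Δv = Δp/m:
- electron: Δv = 5.273e-26 / 9.109e-31 = 5.788e+04 m/s = 57.884 km/s
- proton: Δv = 5.273e-26 / 1.673e-27 = 3.152e+01 m/s = 31.525 m/s

Ratio: 5.788e+04 / 3.152e+01 = 1836.2

The lighter particle has larger velocity uncertainty because Δv ∝ 1/m.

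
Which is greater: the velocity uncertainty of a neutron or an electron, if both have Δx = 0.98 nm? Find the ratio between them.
The electron has the larger minimum velocity uncertainty, by a ratio of 1838.7.

For both particles, Δp_min = ℏ/(2Δx) = 5.380e-26 kg·m/s (same for both).

The velocity uncertainty is Δv = Δp/m:
- neutron: Δv = 5.380e-26 / 1.675e-27 = 3.212e+01 m/s = 32.124 m/s
- electron: Δv = 5.380e-26 / 9.109e-31 = 5.907e+04 m/s = 59.065 km/s

Ratio: 5.907e+04 / 3.212e+01 = 1838.7

The lighter particle has larger velocity uncertainty because Δv ∝ 1/m.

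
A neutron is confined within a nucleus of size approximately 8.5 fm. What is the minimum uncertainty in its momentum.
6.203 × 10^-21 kg·m/s

Using the Heisenberg uncertainty principle:
ΔxΔp ≥ ℏ/2

With Δx ≈ L = 8.500e-15 m (the confinement size):
Δp_min = ℏ/(2Δx)
Δp_min = (1.055e-34 J·s) / (2 × 8.500e-15 m)
Δp_min = 6.203e-21 kg·m/s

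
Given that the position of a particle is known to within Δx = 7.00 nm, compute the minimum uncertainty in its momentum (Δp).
7.533 × 10^-27 kg·m/s

Using the Heisenberg uncertainty principle:
ΔxΔp ≥ ℏ/2

The minimum uncertainty in momentum is:
Δp_min = ℏ/(2Δx)
Δp_min = (1.055e-34 J·s) / (2 × 7.000e-09 m)
Δp_min = 7.533e-27 kg·m/s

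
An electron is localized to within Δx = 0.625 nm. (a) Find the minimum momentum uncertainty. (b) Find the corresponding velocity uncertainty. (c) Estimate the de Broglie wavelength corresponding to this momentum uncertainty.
(a) Δp_min = 8.437 × 10^-26 kg·m/s
(b) Δv_min = 92.614 km/s
(c) λ_dB = 7.854 nm

Step-by-step:

(a) From the uncertainty principle:
Δp_min = ℏ/(2Δx) = (1.055e-34 J·s)/(2 × 6.250e-10 m) = 8.437e-26 kg·m/s

(b) The velocity uncertainty:
Δv = Δp/m = (8.437e-26 kg·m/s)/(9.109e-31 kg) = 9.261e+04 m/s = 92.614 km/s

(c) The de Broglie wavelength for this momentum:
λ = h/p = (6.626e-34 J·s)/(8.437e-26 kg·m/s) = 7.854e-09 m = 7.854 nm

Note: The de Broglie wavelength is comparable to the localization size, as expected from wave-particle duality.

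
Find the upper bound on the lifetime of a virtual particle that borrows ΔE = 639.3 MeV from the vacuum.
5.148 × 10^-25 s

Using the energy-time uncertainty principle:
ΔEΔt ≥ ℏ/2

For a virtual particle borrowing energy ΔE, the maximum lifetime is:
Δt_max = ℏ/(2ΔE)

Converting energy:
ΔE = 639.3 MeV = 1.024e-10 J

Δt_max = (1.055e-34 J·s) / (2 × 1.024e-10 J)
Δt_max = 5.148e-25 s = 5.148 × 10^-25 s

Virtual particles with higher borrowed energy exist for shorter times.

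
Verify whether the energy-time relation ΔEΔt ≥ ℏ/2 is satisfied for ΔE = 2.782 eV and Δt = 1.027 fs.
Yes, it satisfies the uncertainty relation.

Calculate the product ΔEΔt:
ΔE = 2.782 eV = 4.457e-19 J
ΔEΔt = (4.457e-19 J) × (1.027e-15 s)
ΔEΔt = 4.578e-34 J·s

Compare to the minimum allowed value ℏ/2:
ℏ/2 = 5.273e-35 J·s

Since ΔEΔt = 4.578e-34 J·s ≥ 5.273e-35 J·s = ℏ/2,
this satisfies the uncertainty relation.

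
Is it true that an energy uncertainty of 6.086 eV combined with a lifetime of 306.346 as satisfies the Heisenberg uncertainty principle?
Yes, it satisfies the uncertainty relation.

Calculate the product ΔEΔt:
ΔE = 6.086 eV = 9.751e-19 J
ΔEΔt = (9.751e-19 J) × (3.063e-16 s)
ΔEΔt = 2.987e-34 J·s

Compare to the minimum allowed value ℏ/2:
ℏ/2 = 5.273e-35 J·s

Since ΔEΔt = 2.987e-34 J·s ≥ 5.273e-35 J·s = ℏ/2,
this satisfies the uncertainty relation.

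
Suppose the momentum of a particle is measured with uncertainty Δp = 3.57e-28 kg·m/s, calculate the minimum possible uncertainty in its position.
147.699 nm

Using the Heisenberg uncertainty principle:
ΔxΔp ≥ ℏ/2

The minimum uncertainty in position is:
Δx_min = ℏ/(2Δp)
Δx_min = (1.055e-34 J·s) / (2 × 3.570e-28 kg·m/s)
Δx_min = 1.477e-07 m = 147.699 nm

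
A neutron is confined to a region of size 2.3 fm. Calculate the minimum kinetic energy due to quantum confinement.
979.265 keV

Using the uncertainty principle:

1. Position uncertainty: Δx ≈ 2.300e-15 m
2. Minimum momentum uncertainty: Δp = ℏ/(2Δx) = 2.293e-20 kg·m/s
3. Minimum kinetic energy:
   KE = (Δp)²/(2m) = (2.293e-20)²/(2 × 1.675e-27 kg)
   KE = 1.569e-13 J = 979.265 keV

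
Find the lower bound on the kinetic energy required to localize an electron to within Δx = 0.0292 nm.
11.171 eV

Localizing a particle requires giving it sufficient momentum uncertainty:

1. From uncertainty principle: Δp ≥ ℏ/(2Δx)
   Δp_min = (1.055e-34 J·s) / (2 × 2.920e-11 m)
   Δp_min = 1.806e-24 kg·m/s

2. This momentum uncertainty corresponds to kinetic energy:
   KE ≈ (Δp)²/(2m) = (1.806e-24)²/(2 × 9.109e-31 kg)
   KE = 1.790e-18 J = 11.171 eV

Tighter localization requires more energy.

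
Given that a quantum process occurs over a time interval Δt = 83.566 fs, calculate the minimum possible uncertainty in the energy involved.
3.938 meV

Using the energy-time uncertainty principle:
ΔEΔt ≥ ℏ/2

The minimum uncertainty in energy is:
ΔE_min = ℏ/(2Δt)
ΔE_min = (1.055e-34 J·s) / (2 × 8.357e-14 s)
ΔE_min = 6.310e-22 J = 3.938 meV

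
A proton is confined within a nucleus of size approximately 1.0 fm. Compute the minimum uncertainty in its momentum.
5.273 × 10^-20 kg·m/s

Using the Heisenberg uncertainty principle:
ΔxΔp ≥ ℏ/2

With Δx ≈ L = 1.000e-15 m (the confinement size):
Δp_min = ℏ/(2Δx)
Δp_min = (1.055e-34 J·s) / (2 × 1.000e-15 m)
Δp_min = 5.273e-20 kg·m/s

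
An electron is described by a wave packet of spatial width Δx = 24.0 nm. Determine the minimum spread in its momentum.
2.197 × 10^-27 kg·m/s

For a wave packet, the spatial width Δx and momentum spread Δp are related by the uncertainty principle:
ΔxΔp ≥ ℏ/2

The minimum momentum spread is:
Δp_min = ℏ/(2Δx)
Δp_min = (1.055e-34 J·s) / (2 × 2.400e-08 m)
Δp_min = 2.197e-27 kg·m/s

A wave packet cannot have both a well-defined position and well-defined momentum.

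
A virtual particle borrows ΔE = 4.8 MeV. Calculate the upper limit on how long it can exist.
68.564 ys

Using the energy-time uncertainty principle:
ΔEΔt ≥ ℏ/2

For a virtual particle borrowing energy ΔE, the maximum lifetime is:
Δt_max = ℏ/(2ΔE)

Converting energy:
ΔE = 4.8 MeV = 7.690e-13 J

Δt_max = (1.055e-34 J·s) / (2 × 7.690e-13 J)
Δt_max = 6.856e-23 s = 68.564 ys

Virtual particles with higher borrowed energy exist for shorter times.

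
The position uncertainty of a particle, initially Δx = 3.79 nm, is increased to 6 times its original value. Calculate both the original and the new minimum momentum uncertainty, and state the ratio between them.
Original Δp_min = 1.391 × 10^-26 kg·m/s; new Δp'_min = 2.319 × 10^-27 kg·m/s; ratio Δp'_min/Δp_min = 1/6.

From the uncertainty principle ΔxΔp ≥ ℏ/2, the minimum momentum uncertainty is Δp_min = ℏ/(2Δx).

Original (Δx = 3.79 nm = 3.790e-09 m):
Δp_min = (1.055e-34 J·s)/(2 × 3.790e-09 m) = 1.391e-26 kg·m/s

When Δx → 6Δx:
Δp'_min = ℏ/(2 × 6Δx) = (1/6) × ℏ/(2Δx) = (1/6) × Δp_min
Δp'_min = 1/6 × 1.391e-26 kg·m/s = 2.319e-27 kg·m/s

Since Δp_min ∝ 1/Δx, when Δx is increased to 6 times its original value, Δp_min decreases to 1/6 of its original value.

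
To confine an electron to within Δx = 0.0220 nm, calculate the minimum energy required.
19.680 eV

Localizing a particle requires giving it sufficient momentum uncertainty:

1. From uncertainty principle: Δp ≥ ℏ/(2Δx)
   Δp_min = (1.055e-34 J·s) / (2 × 2.200e-11 m)
   Δp_min = 2.397e-24 kg·m/s

2. This momentum uncertainty corresponds to kinetic energy:
   KE ≈ (Δp)²/(2m) = (2.397e-24)²/(2 × 9.109e-31 kg)
   KE = 3.153e-18 J = 19.680 eV

Tighter localization requires more energy.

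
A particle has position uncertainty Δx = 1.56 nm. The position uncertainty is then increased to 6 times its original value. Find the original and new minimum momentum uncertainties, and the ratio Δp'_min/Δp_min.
Original Δp_min = 3.380 × 10^-26 kg·m/s; new Δp'_min = 5.633 × 10^-27 kg·m/s; ratio Δp'_min/Δp_min = 1/6.

From the uncertainty principle ΔxΔp ≥ ℏ/2, the minimum momentum uncertainty is Δp_min = ℏ/(2Δx).

Original (Δx = 1.56 nm = 1.560e-09 m):
Δp_min = (1.055e-34 J·s)/(2 × 1.560e-09 m) = 3.380e-26 kg·m/s

When Δx → 6Δx:
Δp'_min = ℏ/(2 × 6Δx) = (1/6) × ℏ/(2Δx) = (1/6) × Δp_min
Δp'_min = 1/6 × 3.380e-26 kg·m/s = 5.633e-27 kg·m/s

Since Δp_min ∝ 1/Δx, when Δx is increased to 6 times its original value, Δp_min decreases to 1/6 of its original value.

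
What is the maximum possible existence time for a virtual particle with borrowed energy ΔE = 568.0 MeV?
5.794 × 10^-25 s

Using the energy-time uncertainty principle:
ΔEΔt ≥ ℏ/2

For a virtual particle borrowing energy ΔE, the maximum lifetime is:
Δt_max = ℏ/(2ΔE)

Converting energy:
ΔE = 568.0 MeV = 9.100e-11 J

Δt_max = (1.055e-34 J·s) / (2 × 9.100e-11 J)
Δt_max = 5.794e-25 s = 5.794 × 10^-25 s

Virtual particles with higher borrowed energy exist for shorter times.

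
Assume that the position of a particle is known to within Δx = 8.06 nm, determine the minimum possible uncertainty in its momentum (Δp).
6.542 × 10^-27 kg·m/s

Using the Heisenberg uncertainty principle:
ΔxΔp ≥ ℏ/2

The minimum uncertainty in momentum is:
Δp_min = ℏ/(2Δx)
Δp_min = (1.055e-34 J·s) / (2 × 8.060e-09 m)
Δp_min = 6.542e-27 kg·m/s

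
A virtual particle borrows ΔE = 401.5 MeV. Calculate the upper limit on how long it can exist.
8.197 × 10^-25 s

Using the energy-time uncertainty principle:
ΔEΔt ≥ ℏ/2

For a virtual particle borrowing energy ΔE, the maximum lifetime is:
Δt_max = ℏ/(2ΔE)

Converting energy:
ΔE = 401.5 MeV = 6.433e-11 J

Δt_max = (1.055e-34 J·s) / (2 × 6.433e-11 J)
Δt_max = 8.197e-25 s = 8.197 × 10^-25 s

Virtual particles with higher borrowed energy exist for shorter times.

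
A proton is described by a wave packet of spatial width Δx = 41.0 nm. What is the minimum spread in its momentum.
1.286 × 10^-27 kg·m/s

For a wave packet, the spatial width Δx and momentum spread Δp are related by the uncertainty principle:
ΔxΔp ≥ ℏ/2

The minimum momentum spread is:
Δp_min = ℏ/(2Δx)
Δp_min = (1.055e-34 J·s) / (2 × 4.100e-08 m)
Δp_min = 1.286e-27 kg·m/s

A wave packet cannot have both a well-defined position and well-defined momentum.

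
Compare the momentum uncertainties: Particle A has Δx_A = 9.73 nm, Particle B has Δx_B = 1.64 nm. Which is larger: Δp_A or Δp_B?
Particle B has the larger minimum momentum uncertainty, by a factor of 5.93.

For each particle, the minimum momentum uncertainty is Δp_min = ℏ/(2Δx):

Particle A: Δp_A = ℏ/(2×9.730e-09 m) = 5.419e-27 kg·m/s
Particle B: Δp_B = ℏ/(2×1.640e-09 m) = 3.215e-26 kg·m/s

Ratio: Δp_B/Δp_A = 5.93

Since Δp_min ∝ 1/Δx, the particle with smaller position uncertainty (B) has larger momentum uncertainty.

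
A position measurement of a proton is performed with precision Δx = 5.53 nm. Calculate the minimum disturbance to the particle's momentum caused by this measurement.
9.535 × 10^-27 kg·m/s

The uncertainty principle implies that measuring position disturbs momentum:
ΔxΔp ≥ ℏ/2

When we measure position with precision Δx, we necessarily introduce a momentum uncertainty:
Δp ≥ ℏ/(2Δx)
Δp_min = (1.055e-34 J·s) / (2 × 5.530e-09 m)
Δp_min = 9.535e-27 kg·m/s

The more precisely we measure position, the greater the momentum disturbance.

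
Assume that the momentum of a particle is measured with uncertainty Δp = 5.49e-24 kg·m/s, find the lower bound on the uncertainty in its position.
9.604 pm

Using the Heisenberg uncertainty principle:
ΔxΔp ≥ ℏ/2

The minimum uncertainty in position is:
Δx_min = ℏ/(2Δp)
Δx_min = (1.055e-34 J·s) / (2 × 5.490e-24 kg·m/s)
Δx_min = 9.604e-12 m = 9.604 pm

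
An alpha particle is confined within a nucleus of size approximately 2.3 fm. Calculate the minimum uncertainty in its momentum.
2.293 × 10^-20 kg·m/s

Using the Heisenberg uncertainty principle:
ΔxΔp ≥ ℏ/2

With Δx ≈ L = 2.300e-15 m (the confinement size):
Δp_min = ℏ/(2Δx)
Δp_min = (1.055e-34 J·s) / (2 × 2.300e-15 m)
Δp_min = 2.293e-20 kg·m/s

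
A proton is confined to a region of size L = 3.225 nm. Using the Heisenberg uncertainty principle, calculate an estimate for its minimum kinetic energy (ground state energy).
498.764 neV

Using the uncertainty principle to estimate ground state energy:

1. The position uncertainty is approximately the confinement size:
   Δx ≈ L = 3.225e-09 m

2. From ΔxΔp ≥ ℏ/2, the minimum momentum uncertainty is:
   Δp ≈ ℏ/(2L) = 1.635e-26 kg·m/s

3. The kinetic energy is approximately:
   KE ≈ (Δp)²/(2m) = (1.635e-26)²/(2 × 1.673e-27 kg)
   KE ≈ 7.991e-26 J = 498.764 neV

This is an order-of-magnitude estimate of the ground state energy.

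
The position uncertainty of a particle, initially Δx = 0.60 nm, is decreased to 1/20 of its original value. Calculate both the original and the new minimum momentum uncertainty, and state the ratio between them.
Original Δp_min = 8.788 × 10^-26 kg·m/s; new Δp'_min = 1.758 × 10^-24 kg·m/s; ratio Δp'_min/Δp_min = 20.

From the uncertainty principle ΔxΔp ≥ ℏ/2, the minimum momentum uncertainty is Δp_min = ℏ/(2Δx).

Original (Δx = 0.60 nm = 6.000e-10 m):
Δp_min = (1.055e-34 J·s)/(2 × 6.000e-10 m) = 8.788e-26 kg·m/s

When Δx → (1/20)Δx:
Δp'_min = ℏ/(2 × (1/20)Δx) = 20 × ℏ/(2Δx) = 20 × Δp_min
Δp'_min = 20 × 8.788e-26 kg·m/s = 1.758e-24 kg·m/s

Since Δp_min ∝ 1/Δx, when Δx is decreased to 1/20 of its original value, Δp_min increases to 20 times its original value.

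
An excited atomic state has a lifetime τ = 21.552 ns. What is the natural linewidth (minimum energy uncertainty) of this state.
15.270 neV

Using the energy-time uncertainty principle:
ΔEΔt ≥ ℏ/2

The lifetime τ represents the time uncertainty Δt.
The natural linewidth (minimum energy uncertainty) is:

ΔE = ℏ/(2τ)
ΔE = (1.055e-34 J·s) / (2 × 2.155e-08 s)
ΔE = 2.447e-27 J = 15.270 neV

This natural linewidth limits the precision of spectroscopic measurements.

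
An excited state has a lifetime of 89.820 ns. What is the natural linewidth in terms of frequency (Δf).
885.966 kHz

Using the energy-time uncertainty principle and E = hf:
ΔEΔt ≥ ℏ/2
hΔf·Δt ≥ ℏ/2

The minimum frequency uncertainty is:
Δf = ℏ/(2hτ) = 1/(4πτ)
Δf = 1/(4π × 8.982e-08 s)
Δf = 8.860e+05 Hz = 885.966 kHz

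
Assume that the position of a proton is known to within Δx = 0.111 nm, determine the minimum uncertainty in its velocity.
284.005 m/s

Using the Heisenberg uncertainty principle and Δp = mΔv:
ΔxΔp ≥ ℏ/2
Δx(mΔv) ≥ ℏ/2

The minimum uncertainty in velocity is:
Δv_min = ℏ/(2mΔx)
Δv_min = (1.055e-34 J·s) / (2 × 1.673e-27 kg × 1.110e-10 m)
Δv_min = 2.840e+02 m/s = 284.005 m/s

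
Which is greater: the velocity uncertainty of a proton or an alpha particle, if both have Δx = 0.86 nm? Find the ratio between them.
The proton has the larger minimum velocity uncertainty, by a ratio of 4.0.

For both particles, Δp_min = ℏ/(2Δx) = 6.131e-26 kg·m/s (same for both).

The velocity uncertainty is Δv = Δp/m:
- proton: Δv = 6.131e-26 / 1.673e-27 = 3.666e+01 m/s = 36.656 m/s
- alpha particle: Δv = 6.131e-26 / 6.645e-27 = 9.227e+00 m/s = 9.227 m/s

Ratio: 3.666e+01 / 9.227e+00 = 4.0

The lighter particle has larger velocity uncertainty because Δv ∝ 1/m.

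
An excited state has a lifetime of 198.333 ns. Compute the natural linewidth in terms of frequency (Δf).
401.232 kHz

Using the energy-time uncertainty principle and E = hf:
ΔEΔt ≥ ℏ/2
hΔf·Δt ≥ ℏ/2

The minimum frequency uncertainty is:
Δf = ℏ/(2hτ) = 1/(4πτ)
Δf = 1/(4π × 1.983e-07 s)
Δf = 4.012e+05 Hz = 401.232 kHz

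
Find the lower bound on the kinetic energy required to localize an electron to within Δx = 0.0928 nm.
1.106 eV

Localizing a particle requires giving it sufficient momentum uncertainty:

1. From uncertainty principle: Δp ≥ ℏ/(2Δx)
   Δp_min = (1.055e-34 J·s) / (2 × 9.280e-11 m)
   Δp_min = 5.682e-25 kg·m/s

2. This momentum uncertainty corresponds to kinetic energy:
   KE ≈ (Δp)²/(2m) = (5.682e-25)²/(2 × 9.109e-31 kg)
   KE = 1.772e-19 J = 1.106 eV

Tighter localization requires more energy.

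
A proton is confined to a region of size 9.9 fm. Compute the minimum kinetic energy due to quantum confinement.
52.928 keV

Using the uncertainty principle:

1. Position uncertainty: Δx ≈ 9.900e-15 m
2. Minimum momentum uncertainty: Δp = ℏ/(2Δx) = 5.326e-21 kg·m/s
3. Minimum kinetic energy:
   KE = (Δp)²/(2m) = (5.326e-21)²/(2 × 1.673e-27 kg)
   KE = 8.480e-15 J = 52.928 keV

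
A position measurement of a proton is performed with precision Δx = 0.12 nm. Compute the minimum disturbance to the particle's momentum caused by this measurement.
4.394 × 10^-25 kg·m/s

The uncertainty principle implies that measuring position disturbs momentum:
ΔxΔp ≥ ℏ/2

When we measure position with precision Δx, we necessarily introduce a momentum uncertainty:
Δp ≥ ℏ/(2Δx)
Δp_min = (1.055e-34 J·s) / (2 × 1.200e-10 m)
Δp_min = 4.394e-25 kg·m/s

The more precisely we measure position, the greater the momentum disturbance.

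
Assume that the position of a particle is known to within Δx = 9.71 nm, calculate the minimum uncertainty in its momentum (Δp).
5.430 × 10^-27 kg·m/s

Using the Heisenberg uncertainty principle:
ΔxΔp ≥ ℏ/2

The minimum uncertainty in momentum is:
Δp_min = ℏ/(2Δx)
Δp_min = (1.055e-34 J·s) / (2 × 9.710e-09 m)
Δp_min = 5.430e-27 kg·m/s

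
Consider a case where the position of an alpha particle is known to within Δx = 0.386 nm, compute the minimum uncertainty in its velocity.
20.558 m/s

Using the Heisenberg uncertainty principle and Δp = mΔv:
ΔxΔp ≥ ℏ/2
Δx(mΔv) ≥ ℏ/2

The minimum uncertainty in velocity is:
Δv_min = ℏ/(2mΔx)
Δv_min = (1.055e-34 J·s) / (2 × 6.645e-27 kg × 3.860e-10 m)
Δv_min = 2.056e+01 m/s = 20.558 m/s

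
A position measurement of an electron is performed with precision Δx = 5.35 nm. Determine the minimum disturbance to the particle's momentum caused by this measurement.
9.856 × 10^-27 kg·m/s

The uncertainty principle implies that measuring position disturbs momentum:
ΔxΔp ≥ ℏ/2

When we measure position with precision Δx, we necessarily introduce a momentum uncertainty:
Δp ≥ ℏ/(2Δx)
Δp_min = (1.055e-34 J·s) / (2 × 5.350e-09 m)
Δp_min = 9.856e-27 kg·m/s

The more precisely we measure position, the greater the momentum disturbance.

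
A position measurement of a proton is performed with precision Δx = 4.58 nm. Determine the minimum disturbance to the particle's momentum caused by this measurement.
1.151 × 10^-26 kg·m/s

The uncertainty principle implies that measuring position disturbs momentum:
ΔxΔp ≥ ℏ/2

When we measure position with precision Δx, we necessarily introduce a momentum uncertainty:
Δp ≥ ℏ/(2Δx)
Δp_min = (1.055e-34 J·s) / (2 × 4.580e-09 m)
Δp_min = 1.151e-26 kg·m/s

The more precisely we measure position, the greater the momentum disturbance.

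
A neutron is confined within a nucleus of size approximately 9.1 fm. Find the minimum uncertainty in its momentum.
5.794 × 10^-21 kg·m/s

Using the Heisenberg uncertainty principle:
ΔxΔp ≥ ℏ/2

With Δx ≈ L = 9.100e-15 m (the confinement size):
Δp_min = ℏ/(2Δx)
Δp_min = (1.055e-34 J·s) / (2 × 9.100e-15 m)
Δp_min = 5.794e-21 kg·m/s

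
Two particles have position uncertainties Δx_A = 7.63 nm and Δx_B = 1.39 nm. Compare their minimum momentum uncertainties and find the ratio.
Particle B has the larger minimum momentum uncertainty, by a factor of 5.49.

For each particle, the minimum momentum uncertainty is Δp_min = ℏ/(2Δx):

Particle A: Δp_A = ℏ/(2×7.630e-09 m) = 6.911e-27 kg·m/s
Particle B: Δp_B = ℏ/(2×1.390e-09 m) = 3.793e-26 kg·m/s

Ratio: Δp_B/Δp_A = 5.49

Since Δp_min ∝ 1/Δx, the particle with smaller position uncertainty (B) has larger momentum uncertainty.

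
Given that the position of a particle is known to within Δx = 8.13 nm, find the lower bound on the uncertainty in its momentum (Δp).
6.486 × 10^-27 kg·m/s

Using the Heisenberg uncertainty principle:
ΔxΔp ≥ ℏ/2

The minimum uncertainty in momentum is:
Δp_min = ℏ/(2Δx)
Δp_min = (1.055e-34 J·s) / (2 × 8.130e-09 m)
Δp_min = 6.486e-27 kg·m/s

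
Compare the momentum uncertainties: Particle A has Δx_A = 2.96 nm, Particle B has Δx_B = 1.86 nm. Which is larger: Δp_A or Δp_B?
Particle B has the larger minimum momentum uncertainty, by a factor of 1.59.

For each particle, the minimum momentum uncertainty is Δp_min = ℏ/(2Δx):

Particle A: Δp_A = ℏ/(2×2.960e-09 m) = 1.781e-26 kg·m/s
Particle B: Δp_B = ℏ/(2×1.860e-09 m) = 2.835e-26 kg·m/s

Ratio: Δp_B/Δp_A = 1.59

Since Δp_min ∝ 1/Δx, the particle with smaller position uncertainty (B) has larger momentum uncertainty.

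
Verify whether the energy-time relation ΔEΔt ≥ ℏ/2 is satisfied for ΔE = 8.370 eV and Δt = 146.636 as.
Yes, it satisfies the uncertainty relation.

Calculate the product ΔEΔt:
ΔE = 8.370 eV = 1.341e-18 J
ΔEΔt = (1.341e-18 J) × (1.466e-16 s)
ΔEΔt = 1.966e-34 J·s

Compare to the minimum allowed value ℏ/2:
ℏ/2 = 5.273e-35 J·s

Since ΔEΔt = 1.966e-34 J·s ≥ 5.273e-35 J·s = ℏ/2,
this satisfies the uncertainty relation.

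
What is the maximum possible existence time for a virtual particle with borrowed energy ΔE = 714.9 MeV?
4.604 × 10^-25 s

Using the energy-time uncertainty principle:
ΔEΔt ≥ ℏ/2

For a virtual particle borrowing energy ΔE, the maximum lifetime is:
Δt_max = ℏ/(2ΔE)

Converting energy:
ΔE = 714.9 MeV = 1.145e-10 J

Δt_max = (1.055e-34 J·s) / (2 × 1.145e-10 J)
Δt_max = 4.604e-25 s = 4.604 × 10^-25 s

Virtual particles with higher borrowed energy exist for shorter times.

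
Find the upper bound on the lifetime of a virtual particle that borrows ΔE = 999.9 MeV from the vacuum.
3.291 × 10^-25 s

Using the energy-time uncertainty principle:
ΔEΔt ≥ ℏ/2

For a virtual particle borrowing energy ΔE, the maximum lifetime is:
Δt_max = ℏ/(2ΔE)

Converting energy:
ΔE = 999.9 MeV = 1.602e-10 J

Δt_max = (1.055e-34 J·s) / (2 × 1.602e-10 J)
Δt_max = 3.291e-25 s = 3.291 × 10^-25 s

Virtual particles with higher borrowed energy exist for shorter times.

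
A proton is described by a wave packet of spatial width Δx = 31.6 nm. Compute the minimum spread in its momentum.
1.669 × 10^-27 kg·m/s

For a wave packet, the spatial width Δx and momentum spread Δp are related by the uncertainty principle:
ΔxΔp ≥ ℏ/2

The minimum momentum spread is:
Δp_min = ℏ/(2Δx)
Δp_min = (1.055e-34 J·s) / (2 × 3.160e-08 m)
Δp_min = 1.669e-27 kg·m/s

A wave packet cannot have both a well-defined position and well-defined momentum.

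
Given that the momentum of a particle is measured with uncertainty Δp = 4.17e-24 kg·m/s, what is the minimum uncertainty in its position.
12.645 pm

Using the Heisenberg uncertainty principle:
ΔxΔp ≥ ℏ/2

The minimum uncertainty in position is:
Δx_min = ℏ/(2Δp)
Δx_min = (1.055e-34 J·s) / (2 × 4.170e-24 kg·m/s)
Δx_min = 1.264e-11 m = 12.645 pm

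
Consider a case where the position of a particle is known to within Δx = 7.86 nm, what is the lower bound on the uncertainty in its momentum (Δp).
6.708 × 10^-27 kg·m/s

Using the Heisenberg uncertainty principle:
ΔxΔp ≥ ℏ/2

The minimum uncertainty in momentum is:
Δp_min = ℏ/(2Δx)
Δp_min = (1.055e-34 J·s) / (2 × 7.860e-09 m)
Δp_min = 6.708e-27 kg·m/s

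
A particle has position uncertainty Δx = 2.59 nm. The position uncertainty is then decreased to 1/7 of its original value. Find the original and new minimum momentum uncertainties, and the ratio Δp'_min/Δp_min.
Original Δp_min = 2.036 × 10^-26 kg·m/s; new Δp'_min = 1.425 × 10^-25 kg·m/s; ratio Δp'_min/Δp_min = 7.

From the uncertainty principle ΔxΔp ≥ ℏ/2, the minimum momentum uncertainty is Δp_min = ℏ/(2Δx).

Original (Δx = 2.59 nm = 2.590e-09 m):
Δp_min = (1.055e-34 J·s)/(2 × 2.590e-09 m) = 2.036e-26 kg·m/s

When Δx → (1/7)Δx:
Δp'_min = ℏ/(2 × (1/7)Δx) = 7 × ℏ/(2Δx) = 7 × Δp_min
Δp'_min = 7 × 2.036e-26 kg·m/s = 1.425e-25 kg·m/s

Since Δp_min ∝ 1/Δx, when Δx is decreased to 1/7 of its original value, Δp_min increases to 7 times its original value.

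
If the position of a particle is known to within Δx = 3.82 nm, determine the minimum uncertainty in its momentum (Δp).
1.380 × 10^-26 kg·m/s

Using the Heisenberg uncertainty principle:
ΔxΔp ≥ ℏ/2

The minimum uncertainty in momentum is:
Δp_min = ℏ/(2Δx)
Δp_min = (1.055e-34 J·s) / (2 × 3.820e-09 m)
Δp_min = 1.380e-26 kg·m/s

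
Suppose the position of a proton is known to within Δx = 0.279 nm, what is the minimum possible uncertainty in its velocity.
112.991 m/s

Using the Heisenberg uncertainty principle and Δp = mΔv:
ΔxΔp ≥ ℏ/2
Δx(mΔv) ≥ ℏ/2

The minimum uncertainty in velocity is:
Δv_min = ℏ/(2mΔx)
Δv_min = (1.055e-34 J·s) / (2 × 1.673e-27 kg × 2.790e-10 m)
Δv_min = 1.130e+02 m/s = 112.991 m/s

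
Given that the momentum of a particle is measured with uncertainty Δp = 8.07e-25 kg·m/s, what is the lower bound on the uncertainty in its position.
65.339 pm

Using the Heisenberg uncertainty principle:
ΔxΔp ≥ ℏ/2

The minimum uncertainty in position is:
Δx_min = ℏ/(2Δp)
Δx_min = (1.055e-34 J·s) / (2 × 8.070e-25 kg·m/s)
Δx_min = 6.534e-11 m = 65.339 pm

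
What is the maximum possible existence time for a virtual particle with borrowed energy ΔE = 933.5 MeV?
3.526 × 10^-25 s

Using the energy-time uncertainty principle:
ΔEΔt ≥ ℏ/2

For a virtual particle borrowing energy ΔE, the maximum lifetime is:
Δt_max = ℏ/(2ΔE)

Converting energy:
ΔE = 933.5 MeV = 1.496e-10 J

Δt_max = (1.055e-34 J·s) / (2 × 1.496e-10 J)
Δt_max = 3.526e-25 s = 3.526 × 10^-25 s

Virtual particles with higher borrowed energy exist for shorter times.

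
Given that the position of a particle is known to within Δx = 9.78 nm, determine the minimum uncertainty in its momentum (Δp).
5.391 × 10^-27 kg·m/s

Using the Heisenberg uncertainty principle:
ΔxΔp ≥ ℏ/2

The minimum uncertainty in momentum is:
Δp_min = ℏ/(2Δx)
Δp_min = (1.055e-34 J·s) / (2 × 9.780e-09 m)
Δp_min = 5.391e-27 kg·m/s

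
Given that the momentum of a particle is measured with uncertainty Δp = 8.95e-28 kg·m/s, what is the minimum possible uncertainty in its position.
58.915 nm

Using the Heisenberg uncertainty principle:
ΔxΔp ≥ ℏ/2

The minimum uncertainty in position is:
Δx_min = ℏ/(2Δp)
Δx_min = (1.055e-34 J·s) / (2 × 8.950e-28 kg·m/s)
Δx_min = 5.891e-08 m = 58.915 nm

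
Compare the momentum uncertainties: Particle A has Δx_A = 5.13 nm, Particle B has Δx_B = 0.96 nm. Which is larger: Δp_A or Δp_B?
Particle B has the larger minimum momentum uncertainty, by a factor of 5.34.

For each particle, the minimum momentum uncertainty is Δp_min = ℏ/(2Δx):

Particle A: Δp_A = ℏ/(2×5.130e-09 m) = 1.028e-26 kg·m/s
Particle B: Δp_B = ℏ/(2×9.600e-10 m) = 5.493e-26 kg·m/s

Ratio: Δp_B/Δp_A = 5.34

Since Δp_min ∝ 1/Δx, the particle with smaller position uncertainty (B) has larger momentum uncertainty.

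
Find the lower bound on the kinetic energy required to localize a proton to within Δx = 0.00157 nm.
2.105 eV

Localizing a particle requires giving it sufficient momentum uncertainty:

1. From uncertainty principle: Δp ≥ ℏ/(2Δx)
   Δp_min = (1.055e-34 J·s) / (2 × 1.570e-12 m)
   Δp_min = 3.359e-23 kg·m/s

2. This momentum uncertainty corresponds to kinetic energy:
   KE ≈ (Δp)²/(2m) = (3.359e-23)²/(2 × 1.673e-27 kg)
   KE = 3.372e-19 J = 2.105 eV

Tighter localization requires more energy.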